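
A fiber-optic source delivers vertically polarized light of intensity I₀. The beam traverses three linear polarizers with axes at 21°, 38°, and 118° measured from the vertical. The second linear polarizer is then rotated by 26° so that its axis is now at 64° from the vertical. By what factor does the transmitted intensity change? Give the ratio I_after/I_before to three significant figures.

Before rotation:
I₁ = I₀ cos²(21° − 0°) = I₀ cos²(21°) = 0.8716 I₀.
I₂ = I₁ cos²(38° − 21°) = 0.8716 I₀ · cos²(17°) = 0.7971 I₀.
I₃ = I₂ cos²(118° − 38°) = 0.7971 I₀ · cos²(80°) = 0.02403 I₀.
After rotation:
I₁ = I₀ cos²(21° − 0°) = I₀ cos²(21°) = 0.8716 I₀.
I₂ = I₁ cos²(64° − 21°) = 0.8716 I₀ · cos²(43°) = 0.4662 I₀.
I₃ = I₂ cos²(118° − 64°) = 0.4662 I₀ · cos²(54°) = 0.1611 I₀.
Ratio = 0.1611 / 0.02403 = 6.701.

I_new/I_old ≈ 6.70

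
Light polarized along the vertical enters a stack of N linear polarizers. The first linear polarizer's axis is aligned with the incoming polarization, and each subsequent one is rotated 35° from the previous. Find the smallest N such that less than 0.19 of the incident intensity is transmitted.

First polarizer is aligned with the polarization: full transmission.
Each further stage multiplies by cos²(35°) = 0.671.
After N polarizers: T = 0.671^(N−1). Require T < 0.19 ⇒ N−1 > ln(0.19)/ln(0.671) = 4.16, so N−1 ≥ 5 and N = 6.
Check: N=6 gives T = 0.136 < 0.19; N=5 gives T = 0.2027.

N = 6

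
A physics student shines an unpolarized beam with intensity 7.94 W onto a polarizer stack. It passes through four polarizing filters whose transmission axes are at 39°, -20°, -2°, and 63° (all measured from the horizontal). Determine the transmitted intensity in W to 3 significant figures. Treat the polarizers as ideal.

Unpolarized light through the first polarizer → I₁ = 7.94 W/2 = 3.97 W, polarized at 39°.
I₂ = I₁ · cos²(59°) = 3.97 · 0.2653 = 1.053 W.
I₃ = I₂ · cos²(18°) = 1.053 · 0.9045 = 0.9525 W.
I₄ = I₃ · cos²(65°) = 0.9525 · 0.1786 = 0.1701 W.

I ≈ 0.170 W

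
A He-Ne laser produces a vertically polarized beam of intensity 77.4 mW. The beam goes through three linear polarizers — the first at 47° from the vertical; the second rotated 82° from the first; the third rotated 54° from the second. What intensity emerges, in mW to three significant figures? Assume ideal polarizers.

I ≈ 0.241 mW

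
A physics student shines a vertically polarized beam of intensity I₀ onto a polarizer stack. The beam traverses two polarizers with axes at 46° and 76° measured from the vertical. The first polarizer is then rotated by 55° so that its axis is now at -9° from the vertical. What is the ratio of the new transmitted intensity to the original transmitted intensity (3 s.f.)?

I_new/I_old ≈ 0.0205

Before rotation:
By Malus's law, I₁ = I₀ cos²(46° − 0°) = I₀ cos²(46°) = 0.4826 I₀.
I₂ = I₁ cos²(76° − 46°) = 0.4826 I₀ · cos²(30°) = 0.3619 I₀.
After rotation:
I₁ = I₀ cos²(-9° − 0°) = I₀ cos²(9°) = 0.9755 I₀.
I₂ = I₁ cos²(76° + 9°) = 0.9755 I₀ · cos²(85°) = 0.00741 I₀.
Ratio = 0.00741 / 0.3619 = 0.02048.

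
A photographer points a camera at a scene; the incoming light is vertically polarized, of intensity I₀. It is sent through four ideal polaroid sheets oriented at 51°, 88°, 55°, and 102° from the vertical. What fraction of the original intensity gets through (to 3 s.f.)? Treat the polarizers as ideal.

≈ 0.0826 I₀

I₁ = I₀ cos²(51° − 0°) = I₀ cos²(51°) = 0.396 I₀.
I₂ = I₁ cos²(88° − 51°) = 0.396 I₀ · cos²(37°) = 0.2526 I₀.
I₃ = I₂ cos²(55° − 88°) = 0.2526 I₀ · cos²(33°) = 0.1777 I₀.
I₄ = I₃ cos²(102° − 55°) = 0.1777 I₀ · cos²(47°) = 0.08264 I₀.
Transmitted fraction = 0.08264.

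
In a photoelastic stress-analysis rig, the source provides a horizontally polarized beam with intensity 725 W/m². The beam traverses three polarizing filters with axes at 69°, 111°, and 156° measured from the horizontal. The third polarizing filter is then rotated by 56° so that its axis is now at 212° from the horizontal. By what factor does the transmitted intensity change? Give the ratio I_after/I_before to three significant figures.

I_new/I_old ≈ 0.0728

Before rotation:
I₁ = I₀ cos²(69° − 0°) = I₀ cos²(69°) = 0.1284 I₀.
I₂ = I₁ cos²(111° − 69°) = 0.1284 I₀ · cos²(42°) = 0.07093 I₀.
I₃ = I₂ cos²(156° − 111°) = 0.07093 I₀ · cos²(45°) = 0.03546 I₀.
After rotation:
I₁ = I₀ cos²(69° − 0°) = I₀ cos²(69°) = 0.1284 I₀.
I₂ = I₁ cos²(111° − 69°) = 0.1284 I₀ · cos²(42°) = 0.07093 I₀.
Angle between axes 2 and 3: 79°. I₃ = 0.07093 I₀ · cos²(79°) = 0.002582 I₀.
Ratio = 0.002582 / 0.03546 = 0.07282.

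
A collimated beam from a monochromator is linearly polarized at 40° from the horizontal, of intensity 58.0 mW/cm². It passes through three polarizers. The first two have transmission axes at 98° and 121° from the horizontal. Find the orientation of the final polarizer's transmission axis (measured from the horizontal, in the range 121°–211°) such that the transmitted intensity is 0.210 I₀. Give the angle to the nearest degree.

θ ≈ 141°

I₁ = I₀ cos²(98° − 40°) = I₀ cos²(58°) = 0.2808 I₀.
I₂ = I₁ cos²(121° − 98°) = 0.2808 I₀ · cos²(23°) = 0.2379 I₀.
Need I₃/I₀ = 0.21, so cos²(θ − 121°) = 0.21 / 0.2379 = 0.8826.
θ − 121° = arccos(√0.8826) = 20.0°, giving θ ≈ 121 + 20.0 = 141.0°.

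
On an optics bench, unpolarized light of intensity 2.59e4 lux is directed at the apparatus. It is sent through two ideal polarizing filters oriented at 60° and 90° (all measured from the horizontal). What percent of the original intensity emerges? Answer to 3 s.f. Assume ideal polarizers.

Unpolarized light through the first polarizer → I₁ = 2.59e4 lux/2 = 1.295e+04 lux, polarized at 60°.
I₂ = I₁ · cos²(30°) = 1.295e+04 · 0.75 = 9713 lux.
That is 37.5% of the incident intensity.

≈ 37.5%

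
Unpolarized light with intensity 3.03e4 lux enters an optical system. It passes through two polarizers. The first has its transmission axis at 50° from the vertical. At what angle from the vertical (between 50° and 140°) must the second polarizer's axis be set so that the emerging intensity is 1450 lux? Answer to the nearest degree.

θ ≈ 122°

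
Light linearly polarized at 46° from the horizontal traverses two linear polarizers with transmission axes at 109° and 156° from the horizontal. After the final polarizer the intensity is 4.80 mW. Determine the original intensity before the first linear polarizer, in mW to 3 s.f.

I₀ ≈ 50.1 mW

I₁ = I₀ cos²(109° − 46°) = I₀ cos²(63°) = 0.2061 I₀.
I₂ = I₁ cos²(156° − 109°) = 0.2061 I₀ · cos²(47°) = 0.09587 I₀.
So 4.80 mW = 0.09587 I₀, giving I₀ = 4.80/0.09587 = 50.07 mW.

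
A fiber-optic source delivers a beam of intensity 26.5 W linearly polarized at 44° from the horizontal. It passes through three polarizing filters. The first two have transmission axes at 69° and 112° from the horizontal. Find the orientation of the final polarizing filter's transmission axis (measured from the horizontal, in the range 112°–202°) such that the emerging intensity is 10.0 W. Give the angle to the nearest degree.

θ ≈ 134°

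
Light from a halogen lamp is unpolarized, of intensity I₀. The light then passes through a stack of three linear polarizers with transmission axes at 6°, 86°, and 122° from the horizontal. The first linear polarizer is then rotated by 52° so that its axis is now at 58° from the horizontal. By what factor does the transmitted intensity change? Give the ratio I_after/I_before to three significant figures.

Before rotation:
Unpolarized light through the first polarizer → I₁ = ½ I₀, now polarized at 6°.
I₂ = I₁ cos²(86° − 6°) = 0.5 I₀ · cos²(80°) = 0.01508 I₀.
I₃ = I₂ cos²(122° − 86°) = 0.01508 I₀ · cos²(36°) = 0.009868 I₀.
After rotation:
Unpolarized light through the first polarizer → I₁ = ½ I₀, now polarized at 58°.
I₂ = I₁ cos²(86° − 58°) = 0.5 I₀ · cos²(28°) = 0.3898 I₀.
I₃ = I₂ cos²(122° − 86°) = 0.3898 I₀ · cos²(36°) = 0.2551 I₀.
Ratio = 0.2551 / 0.009868 = 25.85.

I_new/I_old ≈ 25.9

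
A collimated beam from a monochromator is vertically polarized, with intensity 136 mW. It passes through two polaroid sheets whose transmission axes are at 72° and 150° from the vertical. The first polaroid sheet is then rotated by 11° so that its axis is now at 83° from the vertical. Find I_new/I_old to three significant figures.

Before rotation:
By Malus's law, I₁ = I₀ cos²(72° − 0°) = I₀ cos²(72°) = 0.09549 I₀.
I₂ = I₁ cos²(150° − 72°) = 0.09549 I₀ · cos²(78°) = 0.004128 I₀.
After rotation:
I₁ = I₀ cos²(83° − 0°) = I₀ cos²(83°) = 0.01485 I₀.
I₂ = I₁ cos²(150° − 83°) = 0.01485 I₀ · cos²(67°) = 0.002267 I₀.
Ratio = 0.002267 / 0.004128 = 0.5493.

I_new/I_old ≈ 0.549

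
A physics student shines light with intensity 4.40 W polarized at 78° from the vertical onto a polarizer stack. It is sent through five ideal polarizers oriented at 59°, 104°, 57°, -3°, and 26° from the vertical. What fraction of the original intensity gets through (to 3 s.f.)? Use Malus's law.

I/I₀ ≈ 0.0398

By Malus's law, I₁ = 4.40 W · cos²(19°) = 3.934 W.
I₂ = I₁ · cos²(45°) = 3.934 · 0.5 = 1.967 W.
I₃ = I₂ · cos²(47°) = 1.967 · 0.4651 = 0.9148 W.
I₄ = I₃ · cos²(60°) = 0.9148 · 0.25 = 0.2287 W.
I₅ = I₄ · cos²(29°) = 0.2287 · 0.765 = 0.1749 W.
Transmitted fraction = 0.03976.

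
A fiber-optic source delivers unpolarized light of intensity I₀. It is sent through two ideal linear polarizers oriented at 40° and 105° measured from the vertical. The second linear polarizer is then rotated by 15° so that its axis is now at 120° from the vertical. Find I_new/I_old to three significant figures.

I_new/I_old ≈ 0.169

Before rotation:
Unpolarized light through the first polarizer → I₁ = ½ I₀, now polarized at 40°.
I₂ = I₁ cos²(105° − 40°) = 0.5 I₀ · cos²(65°) = 0.0893 I₀.
After rotation:
Unpolarized light through the first polarizer → I₁ = ½ I₀, now polarized at 40°.
I₂ = I₁ cos²(120° − 40°) = 0.5 I₀ · cos²(80°) = 0.01508 I₀.
Ratio = 0.01508 / 0.0893 = 0.1688.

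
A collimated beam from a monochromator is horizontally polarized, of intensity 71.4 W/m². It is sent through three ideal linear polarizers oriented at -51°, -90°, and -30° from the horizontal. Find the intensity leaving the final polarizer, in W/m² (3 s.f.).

I₁ = 71.4 W/m² · cos²(51°) = 28.28 W/m².
I₂ = I₁ · cos²(39°) = 28.28 · 0.604 = 17.08 W/m².
I₃ = I₂ · cos²(60°) = 17.08 · 0.25 = 4.27 W/m².

I ≈ 4.27 W/m²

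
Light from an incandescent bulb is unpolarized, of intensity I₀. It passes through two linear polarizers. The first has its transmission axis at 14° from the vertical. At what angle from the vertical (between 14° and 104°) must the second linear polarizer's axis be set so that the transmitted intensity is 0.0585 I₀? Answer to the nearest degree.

θ ≈ 84°

Unpolarized light through the first polarizer → I₁ = ½ I₀, now polarized at 14°.
Need I₂/I₀ = 0.0585, so cos²(θ − 14°) = 0.0585 / 0.5 = 0.117.
θ − 14° = arccos(√0.117) = 70.0°, giving θ ≈ 14 + 70.0 = 84.0°.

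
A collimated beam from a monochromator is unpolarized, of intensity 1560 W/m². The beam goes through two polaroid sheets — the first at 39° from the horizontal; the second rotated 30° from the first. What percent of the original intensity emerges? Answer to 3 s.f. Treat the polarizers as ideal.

Unpolarized light through the first polarizer → I₁ = 1560 W/m²/2 = 780 W/m², polarized at 39°.
I₂ = I₁ · cos²(30°) = 780 · 0.75 = 585 W/m².
That is 37.5% of the incident intensity.

≈ 37.5%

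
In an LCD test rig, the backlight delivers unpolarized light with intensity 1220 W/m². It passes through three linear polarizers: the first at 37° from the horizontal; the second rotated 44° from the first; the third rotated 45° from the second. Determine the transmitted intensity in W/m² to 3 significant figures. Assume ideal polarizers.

Unpolarized light through the first polarizer → I₁ = 1220 W/m²/2 = 610 W/m², polarized at 37°.
I₂ = I₁ · cos²(44°) = 610 · 0.5174 = 315.6 W/m².
I₃ = I₂ · cos²(45°) = 315.6 · 0.5 = 157.8 W/m².

I ≈ 158 W/m²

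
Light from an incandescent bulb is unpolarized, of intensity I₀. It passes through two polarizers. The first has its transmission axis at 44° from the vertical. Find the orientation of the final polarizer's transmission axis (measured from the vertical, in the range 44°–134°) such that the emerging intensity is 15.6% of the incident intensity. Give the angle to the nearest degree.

Unpolarized light through the first polarizer → I₁ = ½ I₀, now polarized at 44°.
Need I₂/I₀ = 0.156, so cos²(θ − 44°) = 0.156 / 0.5 = 0.312.
θ − 44° = arccos(√0.312) = 56.0°, giving θ ≈ 44 + 56.0 = 100.0°.

θ ≈ 100°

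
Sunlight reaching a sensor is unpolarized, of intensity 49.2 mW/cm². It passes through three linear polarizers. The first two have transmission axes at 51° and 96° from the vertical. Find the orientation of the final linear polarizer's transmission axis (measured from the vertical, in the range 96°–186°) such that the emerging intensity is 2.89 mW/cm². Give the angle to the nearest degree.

θ ≈ 157°

Unpolarized light through the first polarizer → I₁ = ½ I₀, now polarized at 51°.
I₂ = I₁ cos²(96° − 51°) = 0.5 I₀ · cos²(45°) = 0.25 I₀.
Target fraction: 2.89 / 49.2 mW/cm² = 0.05874 of I₀.
Need I₃/I₀ = 0.05874, so cos²(θ − 96°) = 0.05874 / 0.25 = 0.235.
θ − 96° = arccos(√0.235) = 61.0°, giving θ ≈ 96 + 61.0 = 157.0°.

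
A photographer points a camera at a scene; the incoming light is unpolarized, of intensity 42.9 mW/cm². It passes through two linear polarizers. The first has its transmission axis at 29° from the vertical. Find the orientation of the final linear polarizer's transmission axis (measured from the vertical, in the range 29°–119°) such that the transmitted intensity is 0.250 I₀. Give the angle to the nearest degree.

Unpolarized light through the first polarizer → I₁ = ½ I₀, now polarized at 29°.
Need I₂/I₀ = 0.25, so cos²(θ − 29°) = 0.25 / 0.5 = 0.5.
θ − 29° = arccos(√0.5) = 45.0°, giving θ ≈ 29 + 45.0 = 74.0°.

θ ≈ 74°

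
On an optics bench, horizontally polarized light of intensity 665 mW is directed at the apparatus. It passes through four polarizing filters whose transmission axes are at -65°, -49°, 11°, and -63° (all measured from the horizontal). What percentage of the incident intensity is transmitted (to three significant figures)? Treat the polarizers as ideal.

≈ 0.313%

By Malus's law, I₁ = 665 mW · cos²(65°) = 118.8 mW.
I₂ = I₁ · cos²(16°) = 118.8 · 0.924 = 109.7 mW.
I₃ = I₂ · cos²(60°) = 109.7 · 0.25 = 27.44 mW.
I₄ = I₃ · cos²(74°) = 27.44 · 0.07598 = 2.085 mW.
That is 0.3135% of the incident intensity.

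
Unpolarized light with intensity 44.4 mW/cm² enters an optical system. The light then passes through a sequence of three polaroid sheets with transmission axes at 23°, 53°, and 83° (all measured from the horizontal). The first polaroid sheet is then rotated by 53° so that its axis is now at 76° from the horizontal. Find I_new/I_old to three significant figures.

Before rotation:
Unpolarized light through the first polarizer → I₁ = ½ I₀, now polarized at 23°.
I₂ = I₁ cos²(53° − 23°) = 0.5 I₀ · cos²(30°) = 0.375 I₀.
I₃ = I₂ cos²(83° − 53°) = 0.375 I₀ · cos²(30°) = 0.2813 I₀.
After rotation:
Unpolarized light through the first polarizer → I₁ = ½ I₀, now polarized at 76°.
I₂ = I₁ cos²(53° − 76°) = 0.5 I₀ · cos²(23°) = 0.4237 I₀.
I₃ = I₂ cos²(83° − 53°) = 0.4237 I₀ · cos²(30°) = 0.3177 I₀.
Ratio = 0.3177 / 0.2813 = 1.13.

I_new/I_old ≈ 1.13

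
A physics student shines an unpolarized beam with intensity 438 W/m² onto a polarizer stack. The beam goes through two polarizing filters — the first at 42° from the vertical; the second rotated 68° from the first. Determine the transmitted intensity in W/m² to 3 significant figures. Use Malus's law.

I ≈ 30.7 W/m²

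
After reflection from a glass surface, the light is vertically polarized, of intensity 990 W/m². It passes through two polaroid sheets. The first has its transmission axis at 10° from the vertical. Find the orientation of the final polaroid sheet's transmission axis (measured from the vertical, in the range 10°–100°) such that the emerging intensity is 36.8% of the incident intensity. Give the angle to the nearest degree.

I₁ = I₀ cos²(10° − 0°) = I₀ cos²(10°) = 0.9698 I₀.
Need I₂/I₀ = 0.368, so cos²(θ − 10°) = 0.368 / 0.9698 = 0.3794.
θ − 10° = arccos(√0.3794) = 52.0°, giving θ ≈ 10 + 52.0 = 62.0°.

θ ≈ 62°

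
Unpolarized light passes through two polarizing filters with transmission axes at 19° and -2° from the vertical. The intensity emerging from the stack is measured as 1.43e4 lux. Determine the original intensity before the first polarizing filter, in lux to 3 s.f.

I₀ ≈ 3.28e4 lux

Unpolarized light through the first polarizer → I₁ = ½ I₀, now polarized at 19°.
I₂ = I₁ cos²(-2° − 19°) = 0.5 I₀ · cos²(21°) = 0.4358 I₀.
So 1.43e4 lux = 0.4358 I₀, giving I₀ = 1.43e4/0.4358 = 3.281e+04 lux.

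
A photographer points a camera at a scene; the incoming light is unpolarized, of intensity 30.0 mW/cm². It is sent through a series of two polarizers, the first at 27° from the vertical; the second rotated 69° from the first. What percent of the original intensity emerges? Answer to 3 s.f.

≈ 6.42%

Unpolarized light through the first polarizer → I₁ = 30.0 mW/cm²/2 = 15 mW/cm², polarized at 27°.
I₂ = I₁ · cos²(69°) = 15 · 0.1284 = 1.926 mW/cm².
That is 6.421% of the incident intensity.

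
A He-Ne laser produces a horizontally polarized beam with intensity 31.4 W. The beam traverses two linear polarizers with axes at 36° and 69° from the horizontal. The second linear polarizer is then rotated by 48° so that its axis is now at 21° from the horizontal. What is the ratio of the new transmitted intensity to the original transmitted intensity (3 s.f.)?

I_new/I_old ≈ 1.33

Before rotation:
I₁ = I₀ cos²(36° − 0°) = I₀ cos²(36°) = 0.6545 I₀.
I₂ = I₁ cos²(69° − 36°) = 0.6545 I₀ · cos²(33°) = 0.4604 I₀.
After rotation:
I₁ = I₀ cos²(36° − 0°) = I₀ cos²(36°) = 0.6545 I₀.
I₂ = I₁ cos²(21° − 36°) = 0.6545 I₀ · cos²(15°) = 0.6107 I₀.
Ratio = 0.6107 / 0.4604 = 1.326.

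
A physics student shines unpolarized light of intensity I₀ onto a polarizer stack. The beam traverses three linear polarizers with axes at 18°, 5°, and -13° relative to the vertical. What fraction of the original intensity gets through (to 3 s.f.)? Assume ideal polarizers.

Unpolarized light through the first polarizer → I₁ = ½ I₀, now polarized at 18°.
I₂ = I₁ cos²(5° − 18°) = 0.5 I₀ · cos²(13°) = 0.4747 I₀.
I₃ = I₂ cos²(-13° − 5°) = 0.4747 I₀ · cos²(18°) = 0.4294 I₀.
Transmitted fraction = 0.4294.

≈ 0.429 I₀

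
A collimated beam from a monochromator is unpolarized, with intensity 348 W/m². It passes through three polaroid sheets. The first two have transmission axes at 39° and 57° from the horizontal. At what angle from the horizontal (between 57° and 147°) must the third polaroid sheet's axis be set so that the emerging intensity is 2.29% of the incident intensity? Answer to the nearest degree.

θ ≈ 134°

Unpolarized light through the first polarizer → I₁ = ½ I₀, now polarized at 39°.
I₂ = I₁ cos²(57° − 39°) = 0.5 I₀ · cos²(18°) = 0.4523 I₀.
Need I₃/I₀ = 0.0229, so cos²(θ − 57°) = 0.0229 / 0.4523 = 0.05064.
θ − 57° = arccos(√0.05064) = 77.0°, giving θ ≈ 57 + 77.0 = 134.0°.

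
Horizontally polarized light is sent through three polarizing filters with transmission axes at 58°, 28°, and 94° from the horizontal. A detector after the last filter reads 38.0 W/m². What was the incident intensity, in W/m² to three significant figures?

I₀ ≈ 1090 W/m²

By Malus's law, I₁ = I₀ cos²(58° − 0°) = I₀ cos²(58°) = 0.2808 I₀.
I₂ = I₁ cos²(28° − 58°) = 0.2808 I₀ · cos²(30°) = 0.2106 I₀.
I₃ = I₂ cos²(94° − 28°) = 0.2106 I₀ · cos²(66°) = 0.03484 I₀.
So 38.0 W/m² = 0.03484 I₀, giving I₀ = 38.0/0.03484 = 1091 W/m².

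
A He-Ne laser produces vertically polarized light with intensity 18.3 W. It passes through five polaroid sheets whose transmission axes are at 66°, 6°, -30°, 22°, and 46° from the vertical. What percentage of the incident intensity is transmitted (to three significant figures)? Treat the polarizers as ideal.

≈ 0.856%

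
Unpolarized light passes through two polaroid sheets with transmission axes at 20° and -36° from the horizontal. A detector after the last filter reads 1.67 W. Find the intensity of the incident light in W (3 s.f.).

Unpolarized light through the first polarizer → I₁ = ½ I₀, now polarized at 20°.
I₂ = I₁ cos²(-36° − 20°) = 0.5 I₀ · cos²(56°) = 0.1563 I₀.
So 1.67 W = 0.1563 I₀, giving I₀ = 1.67/0.1563 = 10.68 W.

I₀ ≈ 10.7 W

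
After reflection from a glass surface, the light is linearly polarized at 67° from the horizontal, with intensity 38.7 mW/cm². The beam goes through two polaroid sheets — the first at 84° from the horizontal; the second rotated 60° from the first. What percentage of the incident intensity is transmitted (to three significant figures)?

≈ 22.9%

By Malus's law, I₁ = 38.7 mW/cm² · cos²(17°) = 35.39 mW/cm².
I₂ = I₁ · cos²(60°) = 35.39 · 0.25 = 8.848 mW/cm².
That is 22.86% of the incident intensity.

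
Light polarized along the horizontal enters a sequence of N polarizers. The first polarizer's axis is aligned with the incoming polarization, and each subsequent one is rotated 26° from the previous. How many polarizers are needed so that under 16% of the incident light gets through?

First polarizer is aligned with the polarization: full transmission.
Each further stage multiplies by cos²(26°) = 0.8078.
After N polarizers: T = 0.8078^(N−1). Require T < 0.16 ⇒ N−1 > ln(0.16)/ln(0.8078) = 8.59, so N−1 ≥ 9 and N = 10.
Check: N=10 gives T = 0.1465 < 0.16; N=9 gives T = 0.1814.

N = 10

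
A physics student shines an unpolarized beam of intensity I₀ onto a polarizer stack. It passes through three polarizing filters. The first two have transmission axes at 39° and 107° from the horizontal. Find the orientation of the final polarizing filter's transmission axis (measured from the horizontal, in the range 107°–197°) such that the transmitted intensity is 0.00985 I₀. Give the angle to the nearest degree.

θ ≈ 175°

Unpolarized light through the first polarizer → I₁ = ½ I₀, now polarized at 39°.
I₂ = I₁ cos²(107° − 39°) = 0.5 I₀ · cos²(68°) = 0.07017 I₀.
Need I₃/I₀ = 0.00985, so cos²(θ − 107°) = 0.00985 / 0.07017 = 0.1404.
θ − 107° = arccos(√0.1404) = 68.0°, giving θ ≈ 107 + 68.0 = 175.0°.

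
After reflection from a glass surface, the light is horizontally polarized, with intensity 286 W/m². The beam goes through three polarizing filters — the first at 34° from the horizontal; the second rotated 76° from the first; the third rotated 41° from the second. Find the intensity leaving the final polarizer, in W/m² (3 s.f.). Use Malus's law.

I ≈ 6.55 W/m²

By Malus's law, I₁ = 286 W/m² · cos²(34°) = 196.6 W/m².
I₂ = I₁ · cos²(76°) = 196.6 · 0.05853 = 11.5 W/m².
I₃ = I₂ · cos²(41°) = 11.5 · 0.5696 = 6.553 W/m².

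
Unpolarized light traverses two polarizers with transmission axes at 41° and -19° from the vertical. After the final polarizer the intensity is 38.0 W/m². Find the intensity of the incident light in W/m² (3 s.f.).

Unpolarized light through the first polarizer → I₁ = ½ I₀, now polarized at 41°.
I₂ = I₁ cos²(-19° − 41°) = 0.5 I₀ · cos²(60°) = 0.125 I₀.
So 38.0 W/m² = 0.125 I₀, giving I₀ = 38.0/0.125 = 304 W/m².

I₀ ≈ 304 W/m²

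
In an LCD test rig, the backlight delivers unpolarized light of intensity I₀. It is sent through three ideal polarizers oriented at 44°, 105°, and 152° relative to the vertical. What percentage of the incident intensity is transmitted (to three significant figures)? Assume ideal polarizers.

≈ 5.47%

Unpolarized light through the first polarizer → I₁ = ½ I₀, now polarized at 44°.
I₂ = I₁ cos²(105° − 44°) = 0.5 I₀ · cos²(61°) = 0.1175 I₀.
I₃ = I₂ cos²(152° − 105°) = 0.1175 I₀ · cos²(47°) = 0.05466 I₀.
That is 5.466% of the incident intensity.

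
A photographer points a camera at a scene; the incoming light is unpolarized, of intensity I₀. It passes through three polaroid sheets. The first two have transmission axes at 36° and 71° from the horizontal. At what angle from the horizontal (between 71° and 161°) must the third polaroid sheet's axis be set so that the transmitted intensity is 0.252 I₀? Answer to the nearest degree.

Unpolarized light through the first polarizer → I₁ = ½ I₀, now polarized at 36°.
I₂ = I₁ cos²(71° − 36°) = 0.5 I₀ · cos²(35°) = 0.3355 I₀.
Need I₃/I₀ = 0.252, so cos²(θ − 71°) = 0.252 / 0.3355 = 0.7511.
θ − 71° = arccos(√0.7511) = 29.9°, giving θ ≈ 71 + 29.9 = 100.9°.

θ ≈ 101°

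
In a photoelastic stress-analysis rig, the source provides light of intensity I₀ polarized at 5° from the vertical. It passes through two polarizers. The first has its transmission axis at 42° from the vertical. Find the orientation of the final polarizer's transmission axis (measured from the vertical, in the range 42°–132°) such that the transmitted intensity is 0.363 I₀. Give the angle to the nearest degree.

By Malus's law, I₁ = I₀ cos²(42° − 5°) = I₀ cos²(37°) = 0.6378 I₀.
Need I₂/I₀ = 0.363, so cos²(θ − 42°) = 0.363 / 0.6378 = 0.5691.
θ − 42° = arccos(√0.5691) = 41.0°, giving θ ≈ 42 + 41.0 = 83.0°.

θ ≈ 83°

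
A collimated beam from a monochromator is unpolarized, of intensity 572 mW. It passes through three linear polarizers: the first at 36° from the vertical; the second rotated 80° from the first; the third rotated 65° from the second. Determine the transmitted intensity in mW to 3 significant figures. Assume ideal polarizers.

I ≈ 1.54 mW

Unpolarized light through the first polarizer → I₁ = 572 mW/2 = 286 mW, polarized at 36°.
I₂ = I₁ · cos²(80°) = 286 · 0.03015 = 8.624 mW.
I₃ = I₂ · cos²(65°) = 8.624 · 0.1786 = 1.54 mW.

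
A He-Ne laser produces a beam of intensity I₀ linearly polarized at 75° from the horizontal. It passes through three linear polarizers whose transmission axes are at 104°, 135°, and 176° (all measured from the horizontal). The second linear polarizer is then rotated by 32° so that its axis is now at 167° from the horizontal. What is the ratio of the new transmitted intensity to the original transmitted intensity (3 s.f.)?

I_new/I_old ≈ 0.480

Before rotation:
I₁ = I₀ cos²(104° − 75°) = I₀ cos²(29°) = 0.765 I₀.
I₂ = I₁ cos²(135° − 104°) = 0.765 I₀ · cos²(31°) = 0.562 I₀.
I₃ = I₂ cos²(176° − 135°) = 0.562 I₀ · cos²(41°) = 0.3201 I₀.
After rotation:
I₁ = I₀ cos²(104° − 75°) = I₀ cos²(29°) = 0.765 I₀.
I₂ = I₁ cos²(167° − 104°) = 0.765 I₀ · cos²(63°) = 0.1577 I₀.
I₃ = I₂ cos²(176° − 167°) = 0.1577 I₀ · cos²(9°) = 0.1538 I₀.
Ratio = 0.1538 / 0.3201 = 0.4804.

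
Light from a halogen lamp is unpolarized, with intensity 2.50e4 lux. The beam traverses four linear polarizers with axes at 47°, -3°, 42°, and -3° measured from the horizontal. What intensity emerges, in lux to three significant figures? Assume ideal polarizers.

I ≈ 1290 lux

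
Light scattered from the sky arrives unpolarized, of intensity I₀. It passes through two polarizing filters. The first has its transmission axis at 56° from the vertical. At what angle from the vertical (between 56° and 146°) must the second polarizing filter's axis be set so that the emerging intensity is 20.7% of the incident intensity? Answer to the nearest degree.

Unpolarized light through the first polarizer → I₁ = ½ I₀, now polarized at 56°.
Need I₂/I₀ = 0.207, so cos²(θ − 56°) = 0.207 / 0.5 = 0.414.
θ − 56° = arccos(√0.414) = 50.0°, giving θ ≈ 56 + 50.0 = 106.0°.

θ ≈ 106°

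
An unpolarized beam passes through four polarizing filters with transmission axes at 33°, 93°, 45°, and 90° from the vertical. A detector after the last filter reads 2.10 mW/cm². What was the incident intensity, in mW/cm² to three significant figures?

Unpolarized light through the first polarizer → I₁ = ½ I₀, now polarized at 33°.
I₂ = I₁ cos²(93° − 33°) = 0.5 I₀ · cos²(60°) = 0.125 I₀.
I₃ = I₂ cos²(45° − 93°) = 0.125 I₀ · cos²(48°) = 0.05597 I₀.
I₄ = I₃ cos²(90° − 45°) = 0.05597 I₀ · cos²(45°) = 0.02798 I₀.
So 2.10 mW/cm² = 0.02798 I₀, giving I₀ = 2.10/0.02798 = 75.04 mW/cm².

I₀ ≈ 75.0 mW/cm²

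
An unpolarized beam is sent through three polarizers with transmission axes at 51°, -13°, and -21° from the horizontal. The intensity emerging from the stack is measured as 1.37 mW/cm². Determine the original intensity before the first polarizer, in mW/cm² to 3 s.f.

I₀ ≈ 14.5 mW/cm²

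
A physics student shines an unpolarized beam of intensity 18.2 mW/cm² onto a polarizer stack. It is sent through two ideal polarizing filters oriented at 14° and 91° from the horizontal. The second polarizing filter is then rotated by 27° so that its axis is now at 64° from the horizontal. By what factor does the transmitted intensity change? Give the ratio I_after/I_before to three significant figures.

I_new/I_old ≈ 8.17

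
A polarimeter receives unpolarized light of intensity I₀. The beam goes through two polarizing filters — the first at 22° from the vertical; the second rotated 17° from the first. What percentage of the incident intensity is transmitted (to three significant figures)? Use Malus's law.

Unpolarized light through the first polarizer → I₁ = ½ I₀, now polarized at 22°.
I₂ = I₁ cos²(17°) = 0.5 · 0.9145 I₀ = 0.4573 I₀.
That is 45.73% of the incident intensity.

≈ 45.7%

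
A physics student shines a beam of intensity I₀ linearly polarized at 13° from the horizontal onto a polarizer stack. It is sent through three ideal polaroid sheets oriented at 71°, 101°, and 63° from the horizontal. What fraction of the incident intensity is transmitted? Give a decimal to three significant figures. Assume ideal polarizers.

≈ 0.131 I₀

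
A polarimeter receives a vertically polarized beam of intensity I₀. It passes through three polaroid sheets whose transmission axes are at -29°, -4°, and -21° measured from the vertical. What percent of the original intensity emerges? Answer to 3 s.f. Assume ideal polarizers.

≈ 57.5%

By Malus's law, I₁ = I₀ cos²(-29° − 0°) = I₀ cos²(29°) = 0.765 I₀.
I₂ = I₁ cos²(-4° + 29°) = 0.765 I₀ · cos²(25°) = 0.6283 I₀.
I₃ = I₂ cos²(-21° + 4°) = 0.6283 I₀ · cos²(17°) = 0.5746 I₀.
That is 57.46% of the incident intensity.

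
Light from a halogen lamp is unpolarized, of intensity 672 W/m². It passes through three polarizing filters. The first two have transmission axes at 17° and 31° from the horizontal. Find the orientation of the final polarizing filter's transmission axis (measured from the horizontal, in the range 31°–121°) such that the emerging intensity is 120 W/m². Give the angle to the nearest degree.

Unpolarized light through the first polarizer → I₁ = ½ I₀, now polarized at 17°.
I₂ = I₁ cos²(31° − 17°) = 0.5 I₀ · cos²(14°) = 0.4707 I₀.
Target fraction: 120 / 672 W/m² = 0.1786 of I₀.
Need I₃/I₀ = 0.1786, so cos²(θ − 31°) = 0.1786 / 0.4707 = 0.3793.
θ − 31° = arccos(√0.3793) = 52.0°, giving θ ≈ 31 + 52.0 = 83.0°.

θ ≈ 83°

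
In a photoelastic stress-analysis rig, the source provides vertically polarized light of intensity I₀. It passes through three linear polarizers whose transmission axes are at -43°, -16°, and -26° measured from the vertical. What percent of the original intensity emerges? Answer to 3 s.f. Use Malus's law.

≈ 41.2%

By Malus's law, I₁ = I₀ cos²(-43° − 0°) = I₀ cos²(43°) = 0.5349 I₀.
I₂ = I₁ cos²(-16° + 43°) = 0.5349 I₀ · cos²(27°) = 0.4246 I₀.
I₃ = I₂ cos²(-26° + 16°) = 0.4246 I₀ · cos²(10°) = 0.4118 I₀.
That is 41.18% of the incident intensity.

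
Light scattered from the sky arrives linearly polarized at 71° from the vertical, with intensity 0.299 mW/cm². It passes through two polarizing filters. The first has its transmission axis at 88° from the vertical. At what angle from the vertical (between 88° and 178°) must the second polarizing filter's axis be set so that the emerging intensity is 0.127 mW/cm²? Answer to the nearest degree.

θ ≈ 135°

By Malus's law, I₁ = I₀ cos²(88° − 71°) = I₀ cos²(17°) = 0.9145 I₀.
Target fraction: 0.127 / 0.299 mW/cm² = 0.4247 of I₀.
Need I₂/I₀ = 0.4247, so cos²(θ − 88°) = 0.4247 / 0.9145 = 0.4645.
θ − 88° = arccos(√0.4645) = 47.0°, giving θ ≈ 88 + 47.0 = 135.0°.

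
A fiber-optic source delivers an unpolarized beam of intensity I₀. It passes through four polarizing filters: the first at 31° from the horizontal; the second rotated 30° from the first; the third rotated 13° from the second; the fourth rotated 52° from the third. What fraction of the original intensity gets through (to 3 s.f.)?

≈ 0.135 I₀

Unpolarized light through the first polarizer → I₁ = ½ I₀, now polarized at 31°.
I₂ = I₁ cos²(30°) = 0.5 · 0.75 I₀ = 0.375 I₀.
I₃ = I₂ cos²(13°) = 0.375 · 0.9494 I₀ = 0.356 I₀.
I₄ = I₃ cos²(52°) = 0.356 · 0.379 I₀ = 0.1349 I₀.
Transmitted fraction = 0.1349.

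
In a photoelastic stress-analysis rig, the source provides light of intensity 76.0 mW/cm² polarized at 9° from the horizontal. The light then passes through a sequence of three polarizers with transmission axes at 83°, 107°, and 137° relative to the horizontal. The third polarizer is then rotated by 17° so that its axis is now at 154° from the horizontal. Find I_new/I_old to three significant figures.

I_new/I_old ≈ 0.620

Before rotation:
I₁ = I₀ cos²(83° − 9°) = I₀ cos²(74°) = 0.07598 I₀.
I₂ = I₁ cos²(107° − 83°) = 0.07598 I₀ · cos²(24°) = 0.06341 I₀.
I₃ = I₂ cos²(137° − 107°) = 0.06341 I₀ · cos²(30°) = 0.04756 I₀.
After rotation:
I₁ = I₀ cos²(83° − 9°) = I₀ cos²(74°) = 0.07598 I₀.
I₂ = I₁ cos²(107° − 83°) = 0.07598 I₀ · cos²(24°) = 0.06341 I₀.
I₃ = I₂ cos²(154° − 107°) = 0.06341 I₀ · cos²(47°) = 0.02949 I₀.
Ratio = 0.02949 / 0.04756 = 0.6202.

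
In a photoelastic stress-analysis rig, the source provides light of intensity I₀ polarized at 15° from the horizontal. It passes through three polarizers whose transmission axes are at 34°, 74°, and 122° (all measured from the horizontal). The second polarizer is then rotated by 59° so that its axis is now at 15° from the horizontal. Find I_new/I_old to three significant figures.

I_new/I_old ≈ 0.291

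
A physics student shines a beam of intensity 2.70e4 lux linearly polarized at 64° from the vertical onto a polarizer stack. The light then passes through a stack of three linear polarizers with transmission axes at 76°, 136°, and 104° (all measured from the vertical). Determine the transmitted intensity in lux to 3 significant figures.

I ≈ 4640 lux

By Malus's law, I₁ = 2.70e4 lux · cos²(12°) = 2.583e+04 lux.
I₂ = I₁ · cos²(60°) = 2.583e+04 · 0.25 = 6458 lux.
I₃ = I₂ · cos²(32°) = 6458 · 0.7192 = 4645 lux.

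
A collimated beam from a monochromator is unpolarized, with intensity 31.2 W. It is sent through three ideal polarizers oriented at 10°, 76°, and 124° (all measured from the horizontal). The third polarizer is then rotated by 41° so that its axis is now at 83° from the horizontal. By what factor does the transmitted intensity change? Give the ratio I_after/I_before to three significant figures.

I_new/I_old ≈ 2.20

Before rotation:
Unpolarized light through the first polarizer → I₁ = ½ I₀, now polarized at 10°.
I₂ = I₁ cos²(76° − 10°) = 0.5 I₀ · cos²(66°) = 0.08272 I₀.
I₃ = I₂ cos²(124° − 76°) = 0.08272 I₀ · cos²(48°) = 0.03704 I₀.
After rotation:
Unpolarized light through the first polarizer → I₁ = ½ I₀, now polarized at 10°.
I₂ = I₁ cos²(76° − 10°) = 0.5 I₀ · cos²(66°) = 0.08272 I₀.
I₃ = I₂ cos²(83° − 76°) = 0.08272 I₀ · cos²(7°) = 0.08149 I₀.
Ratio = 0.08149 / 0.03704 = 2.2.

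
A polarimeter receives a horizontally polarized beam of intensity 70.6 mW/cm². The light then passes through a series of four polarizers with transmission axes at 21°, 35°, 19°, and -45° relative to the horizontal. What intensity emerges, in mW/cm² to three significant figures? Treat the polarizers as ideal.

I₁ = 70.6 mW/cm² · cos²(21°) = 61.53 mW/cm².
I₂ = I₁ · cos²(14°) = 61.53 · 0.9415 = 57.93 mW/cm².
I₃ = I₂ · cos²(16°) = 57.93 · 0.924 = 53.53 mW/cm².
I₄ = I₃ · cos²(64°) = 53.53 · 0.1922 = 10.29 mW/cm².

I ≈ 10.3 mW/cm²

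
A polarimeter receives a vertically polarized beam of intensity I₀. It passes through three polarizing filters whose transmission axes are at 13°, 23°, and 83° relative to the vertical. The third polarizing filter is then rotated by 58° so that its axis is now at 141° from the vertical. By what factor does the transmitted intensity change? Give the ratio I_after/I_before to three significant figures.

Before rotation:
By Malus's law, I₁ = I₀ cos²(13° − 0°) = I₀ cos²(13°) = 0.9494 I₀.
I₂ = I₁ cos²(23° − 13°) = 0.9494 I₀ · cos²(10°) = 0.9208 I₀.
I₃ = I₂ cos²(83° − 23°) = 0.9208 I₀ · cos²(60°) = 0.2302 I₀.
After rotation:
I₁ = I₀ cos²(13° − 0°) = I₀ cos²(13°) = 0.9494 I₀.
I₂ = I₁ cos²(23° − 13°) = 0.9494 I₀ · cos²(10°) = 0.9208 I₀.
Angle between axes 2 and 3: 62°. I₃ = 0.9208 I₀ · cos²(62°) = 0.2029 I₀.
Ratio = 0.2029 / 0.2302 = 0.8816.

I_new/I_old ≈ 0.882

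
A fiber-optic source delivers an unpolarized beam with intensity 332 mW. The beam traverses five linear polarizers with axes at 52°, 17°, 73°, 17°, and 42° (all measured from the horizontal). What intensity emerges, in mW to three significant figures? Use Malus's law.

Unpolarized light through the first polarizer → I₁ = 332 mW/2 = 166 mW, polarized at 52°.
I₂ = I₁ · cos²(35°) = 166 · 0.671 = 111.4 mW.
I₃ = I₂ · cos²(56°) = 111.4 · 0.3127 = 34.83 mW.
I₄ = I₃ · cos²(56°) = 34.83 · 0.3127 = 10.89 mW.
I₅ = I₄ · cos²(25°) = 10.89 · 0.8214 = 8.946 mW.

I ≈ 8.95 mW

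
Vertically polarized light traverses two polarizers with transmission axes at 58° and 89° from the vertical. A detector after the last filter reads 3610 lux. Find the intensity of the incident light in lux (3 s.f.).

I₁ = I₀ cos²(58° − 0°) = I₀ cos²(58°) = 0.2808 I₀.
I₂ = I₁ cos²(89° − 58°) = 0.2808 I₀ · cos²(31°) = 0.2063 I₀.
So 3610 lux = 0.2063 I₀, giving I₀ = 3610/0.2063 = 1.75e+04 lux.

I₀ ≈ 1.75e4 lux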